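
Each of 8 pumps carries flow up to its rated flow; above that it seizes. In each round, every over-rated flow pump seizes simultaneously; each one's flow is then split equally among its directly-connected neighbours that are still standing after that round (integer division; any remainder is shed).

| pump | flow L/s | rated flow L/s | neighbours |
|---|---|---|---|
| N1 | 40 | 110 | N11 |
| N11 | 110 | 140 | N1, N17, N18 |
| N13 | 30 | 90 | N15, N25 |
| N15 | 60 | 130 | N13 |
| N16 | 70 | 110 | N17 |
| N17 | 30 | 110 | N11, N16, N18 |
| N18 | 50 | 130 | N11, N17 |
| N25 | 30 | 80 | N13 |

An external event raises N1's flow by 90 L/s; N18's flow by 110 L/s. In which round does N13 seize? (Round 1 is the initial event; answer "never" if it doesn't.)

never

Round 1 — N1 at 130 > 110; N18 at 160 > 130. N1, N18 seize.
  N1 sheds 130 L/s to N11: 130 each.
    N11: 110+130 = 240 > 140
  N18 sheds 160 L/s to N11, N17: 80 each.
    N11: 240+80 = 320 > 140
    N17: 30+80 = 110 ≤ 110
Round 2 — N11 seizes.
  N11 sheds 320 L/s to N17: 320 each.
    N17: 110+320 = 430 > 110
Round 3 — N17 seizes.
  N17 sheds 430 L/s to N16: 430 each.
    N16: 70+430 = 500 > 110
Round 4 — N16 seizes.
  N16 sheds 500 L/s: no online neighbours, lost.
No further seizures.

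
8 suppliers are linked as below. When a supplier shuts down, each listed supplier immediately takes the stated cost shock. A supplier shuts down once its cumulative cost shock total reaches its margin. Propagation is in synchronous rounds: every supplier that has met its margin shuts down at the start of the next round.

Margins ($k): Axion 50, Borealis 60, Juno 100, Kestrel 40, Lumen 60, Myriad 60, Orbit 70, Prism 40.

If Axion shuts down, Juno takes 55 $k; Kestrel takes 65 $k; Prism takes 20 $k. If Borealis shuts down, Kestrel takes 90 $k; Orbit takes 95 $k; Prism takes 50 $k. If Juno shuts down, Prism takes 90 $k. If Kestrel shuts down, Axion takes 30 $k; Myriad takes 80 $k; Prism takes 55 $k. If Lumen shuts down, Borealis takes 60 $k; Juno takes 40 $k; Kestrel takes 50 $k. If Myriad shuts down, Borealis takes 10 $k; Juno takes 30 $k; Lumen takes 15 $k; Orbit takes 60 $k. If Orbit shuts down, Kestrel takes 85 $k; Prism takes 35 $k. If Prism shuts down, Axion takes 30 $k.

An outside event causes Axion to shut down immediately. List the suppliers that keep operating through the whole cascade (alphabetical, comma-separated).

Round 1 — Axion shuts down (initial).
  Juno: +55 → 55 < 100
  Kestrel: +65 → 65 ≥ 40
  Prism: +20 → 20 < 40
Round 2 — Kestrel shuts down.
  Myriad: +80 → 80 ≥ 60
  Prism: +55 → 75 ≥ 40
Round 3 — Myriad, Prism shut down.
  Borealis: +10 → 10 < 60
  Juno: +30 → 85 < 100
  Lumen: +15 → 15 < 60
  Orbit: +60 → 60 < 70
No further shutdowns.

Borealis, Juno, Lumen, Orbit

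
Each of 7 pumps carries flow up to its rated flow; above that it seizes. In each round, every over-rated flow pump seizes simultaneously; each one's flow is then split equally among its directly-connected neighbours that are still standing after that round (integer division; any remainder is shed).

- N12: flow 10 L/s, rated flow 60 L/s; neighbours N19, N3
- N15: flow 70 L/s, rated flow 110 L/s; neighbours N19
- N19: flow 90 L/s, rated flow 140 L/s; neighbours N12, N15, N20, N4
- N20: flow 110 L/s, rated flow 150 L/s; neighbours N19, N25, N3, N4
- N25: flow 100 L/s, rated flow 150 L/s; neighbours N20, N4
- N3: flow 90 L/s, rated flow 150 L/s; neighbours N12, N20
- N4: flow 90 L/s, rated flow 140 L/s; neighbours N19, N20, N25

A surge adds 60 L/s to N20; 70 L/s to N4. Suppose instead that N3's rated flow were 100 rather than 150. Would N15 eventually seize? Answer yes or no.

yes

With N3's rated flow at 100:
Round 1 — N20 at 170 > 150; N4 at 160 > 140. N20, N4 seize.
  N20 sheds 170 L/s to N19, N25, N3: 56 each (2 lost).
    N19: 90+56 = 146 > 140
    N25: 100+56 = 156 > 150
    N3: 90+56 = 146 > 100
  N4 sheds 160 L/s to N19, N25: 80 each.
    N19: 146+80 = 226 > 140
    N25: 156+80 = 236 > 150
Round 2 — N19, N25, N3 seize.
  N19 sheds 226 L/s to N12, N15: 113 each.
    N12: 10+113 = 123 > 60
    N15: 70+113 = 183 > 110
  N25 sheds 236 L/s: no online neighbours, lost.
  N3 sheds 146 L/s to N12: 146 each.
    N12: 123+146 = 269 > 60
Round 3 — N12, N15 seize.
  N12 sheds 269 L/s: no online neighbours, lost.
  N15 sheds 183 L/s: no online neighbours, lost.
No further seizures.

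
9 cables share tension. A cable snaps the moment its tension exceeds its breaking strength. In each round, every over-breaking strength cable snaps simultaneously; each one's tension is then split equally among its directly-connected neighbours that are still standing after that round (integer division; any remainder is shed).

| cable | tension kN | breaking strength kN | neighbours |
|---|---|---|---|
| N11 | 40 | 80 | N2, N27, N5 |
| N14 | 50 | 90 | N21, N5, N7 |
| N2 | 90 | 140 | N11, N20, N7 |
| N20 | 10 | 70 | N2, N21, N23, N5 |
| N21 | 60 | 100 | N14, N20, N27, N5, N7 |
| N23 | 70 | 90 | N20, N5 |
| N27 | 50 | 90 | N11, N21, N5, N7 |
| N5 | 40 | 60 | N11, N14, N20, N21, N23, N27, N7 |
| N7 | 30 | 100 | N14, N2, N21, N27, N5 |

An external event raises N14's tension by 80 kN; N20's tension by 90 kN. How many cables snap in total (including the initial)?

Round 1 — N14 at 130 > 90; N20 at 100 > 70. N14, N20 snap.
  N14 sheds 130 kN to N21, N5, N7: 43 each (1 lost).
    N21: 60+43 = 103 > 100
    N5: 40+43 = 83 > 60
    N7: 30+43 = 73 ≤ 100
  N20 sheds 100 kN to N2, N21, N23, N5: 25 each.
    N2: 90+25 = 115 ≤ 140
    N21: 103+25 = 128 > 100
    N23: 70+25 = 95 > 90
    N5: 83+25 = 108 > 60
Round 2 — N21, N23, N5 snap.
  N21 sheds 128 kN to N27, N7: 64 each.
    N27: 50+64 = 114 > 90
    N7: 73+64 = 137 > 100
  N23 sheds 95 kN: no online neighbours, lost.
  N5 sheds 108 kN to N11, N27, N7: 36 each.
    N11: 40+36 = 76 ≤ 80
    N27: 114+36 = 150 > 90
    N7: 137+36 = 173 > 100
Round 3 — N27, N7 snap.
  N27 sheds 150 kN to N11: 150 each.
    N11: 76+150 = 226 > 80
  N7 sheds 173 kN to N2: 173 each.
    N2: 115+173 = 288 > 140
Round 4 — N11, N2 snap.
  N11 sheds 226 kN: no online neighbours, lost.
  N2 sheds 288 kN: no online neighbours, lost.
No further breaks.

9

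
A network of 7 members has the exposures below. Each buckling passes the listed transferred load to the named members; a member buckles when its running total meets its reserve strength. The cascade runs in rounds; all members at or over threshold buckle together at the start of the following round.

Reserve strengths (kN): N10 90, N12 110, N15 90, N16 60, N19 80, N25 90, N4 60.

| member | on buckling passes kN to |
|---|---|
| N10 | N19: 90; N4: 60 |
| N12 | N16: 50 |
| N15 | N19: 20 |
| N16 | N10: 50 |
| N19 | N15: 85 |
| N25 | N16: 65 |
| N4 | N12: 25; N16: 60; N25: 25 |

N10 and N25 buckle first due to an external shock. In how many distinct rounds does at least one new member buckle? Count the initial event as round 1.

2

Round 1 — N10, N25 buckle (initial).
  N16: +65 → 65 ≥ 60
  N19: +90 → 90 ≥ 80
  N4: +60 → 60 ≥ 60
Round 2 — N16, N19, N4 buckle.
  N12: +25 → 25 < 110
  N15: +85 → 85 < 90
No further bucklings.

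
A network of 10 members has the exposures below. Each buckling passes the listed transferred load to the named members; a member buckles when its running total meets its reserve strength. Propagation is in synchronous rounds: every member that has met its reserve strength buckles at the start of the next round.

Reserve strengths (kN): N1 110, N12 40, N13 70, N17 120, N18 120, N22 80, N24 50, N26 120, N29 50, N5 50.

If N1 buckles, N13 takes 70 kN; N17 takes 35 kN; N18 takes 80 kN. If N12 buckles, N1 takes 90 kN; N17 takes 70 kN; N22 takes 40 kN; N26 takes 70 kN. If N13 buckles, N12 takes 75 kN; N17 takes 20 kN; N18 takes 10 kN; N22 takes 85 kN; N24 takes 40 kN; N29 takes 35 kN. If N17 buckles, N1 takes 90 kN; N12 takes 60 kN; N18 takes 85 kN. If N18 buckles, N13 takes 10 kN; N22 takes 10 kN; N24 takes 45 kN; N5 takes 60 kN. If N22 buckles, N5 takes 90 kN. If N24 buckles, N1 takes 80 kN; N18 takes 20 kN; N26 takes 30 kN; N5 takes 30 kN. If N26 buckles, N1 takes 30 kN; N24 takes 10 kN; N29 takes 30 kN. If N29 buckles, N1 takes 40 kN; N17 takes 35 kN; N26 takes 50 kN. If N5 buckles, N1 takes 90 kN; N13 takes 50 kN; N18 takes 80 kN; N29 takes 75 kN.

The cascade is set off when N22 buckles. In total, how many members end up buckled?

10

Round 1 — N22 buckles (initial).
  N5: +90 → 90 ≥ 50
Round 2 — N5 buckles.
  N1: +90 → 90 < 110
  N13: +50 → 50 < 70
  N18: +80 → 80 < 120
  N29: +75 → 75 ≥ 50
Round 3 — N29 buckles.
  N1: +40 → 130 ≥ 110
  N17: +35 → 35 < 120
  N26: +50 → 50 < 120
Round 4 — N1 buckles.
  N13: +70 → 120 ≥ 70
  N17: +35 → 70 < 120
  N18: +80 → 160 ≥ 120
Round 5 — N13, N18 buckle.
  N12: +75 → 75 ≥ 40
  N17: +20 → 90 < 120
  N24: +40+45 → 85 ≥ 50
Round 6 — N12, N24 buckle.
  N17: +70 → 160 ≥ 120
  N26: +70+30 → 150 ≥ 120
Round 7 — N17, N26 buckle.
No further bucklings.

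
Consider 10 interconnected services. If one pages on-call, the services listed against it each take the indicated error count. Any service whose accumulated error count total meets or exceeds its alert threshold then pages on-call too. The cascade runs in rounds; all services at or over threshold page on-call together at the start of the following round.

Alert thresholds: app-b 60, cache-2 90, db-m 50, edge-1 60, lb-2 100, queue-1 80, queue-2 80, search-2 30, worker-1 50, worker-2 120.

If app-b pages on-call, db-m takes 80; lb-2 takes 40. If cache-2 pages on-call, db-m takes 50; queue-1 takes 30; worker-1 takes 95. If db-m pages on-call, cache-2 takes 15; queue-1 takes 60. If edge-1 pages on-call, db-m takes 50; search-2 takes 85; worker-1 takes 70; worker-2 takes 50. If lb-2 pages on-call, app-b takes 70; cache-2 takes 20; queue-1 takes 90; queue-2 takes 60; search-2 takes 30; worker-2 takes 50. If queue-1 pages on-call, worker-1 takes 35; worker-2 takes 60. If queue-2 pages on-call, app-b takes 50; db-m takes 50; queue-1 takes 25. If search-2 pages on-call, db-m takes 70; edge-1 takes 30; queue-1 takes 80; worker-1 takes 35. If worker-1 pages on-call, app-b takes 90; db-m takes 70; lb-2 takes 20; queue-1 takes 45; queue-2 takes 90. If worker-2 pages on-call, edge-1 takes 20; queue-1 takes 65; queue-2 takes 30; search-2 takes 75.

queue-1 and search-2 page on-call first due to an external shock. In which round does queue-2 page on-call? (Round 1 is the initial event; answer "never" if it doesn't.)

3

Round 1 — queue-1, search-2 page on-call (initial).
  db-m: +70 → 70 ≥ 50
  edge-1: +30 → 30 < 60
  worker-1: +35+35 → 70 ≥ 50
  worker-2: +60 → 60 < 120
Round 2 — db-m, worker-1 page on-call.
  app-b: +90 → 90 ≥ 60
  cache-2: +15 → 15 < 90
  lb-2: +20 → 20 < 100
  queue-2: +90 → 90 ≥ 80
Round 3 — app-b, queue-2 page on-call.
  lb-2: +40 → 60 < 100
No further pages.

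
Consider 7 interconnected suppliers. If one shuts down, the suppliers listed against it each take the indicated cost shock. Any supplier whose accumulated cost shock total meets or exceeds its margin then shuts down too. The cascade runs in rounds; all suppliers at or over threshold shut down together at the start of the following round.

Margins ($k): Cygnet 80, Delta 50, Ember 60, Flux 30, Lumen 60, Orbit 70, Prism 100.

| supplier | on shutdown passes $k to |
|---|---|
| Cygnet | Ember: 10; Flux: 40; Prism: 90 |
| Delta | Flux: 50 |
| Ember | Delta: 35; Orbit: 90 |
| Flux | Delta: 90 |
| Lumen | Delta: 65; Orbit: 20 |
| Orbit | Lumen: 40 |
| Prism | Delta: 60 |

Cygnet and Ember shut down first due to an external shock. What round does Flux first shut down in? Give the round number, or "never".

Round 1 — Cygnet, Ember shut down (initial).
  Delta: +35 → 35 < 50
  Flux: +40 → 40 ≥ 30
  Orbit: +90 → 90 ≥ 70
  Prism: +90 → 90 < 100
Round 2 — Flux, Orbit shut down.
  Delta: +90 → 125 ≥ 50
  Lumen: +40 → 40 < 60
Round 3 — Delta shuts down.
No further shutdowns.

2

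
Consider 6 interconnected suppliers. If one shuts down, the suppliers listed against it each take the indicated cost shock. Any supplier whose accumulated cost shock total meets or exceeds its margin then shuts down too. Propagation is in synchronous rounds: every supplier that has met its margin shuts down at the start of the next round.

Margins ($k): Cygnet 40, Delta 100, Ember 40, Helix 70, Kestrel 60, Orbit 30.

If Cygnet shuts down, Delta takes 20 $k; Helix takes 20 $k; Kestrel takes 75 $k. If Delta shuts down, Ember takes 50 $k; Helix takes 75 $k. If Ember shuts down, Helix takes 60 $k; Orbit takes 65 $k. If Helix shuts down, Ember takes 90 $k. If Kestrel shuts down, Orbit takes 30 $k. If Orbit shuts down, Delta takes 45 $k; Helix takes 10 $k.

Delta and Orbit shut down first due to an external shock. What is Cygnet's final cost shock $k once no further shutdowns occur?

0

Round 1 — Delta, Orbit shut down (initial).
  Ember: +50 → 50 ≥ 40
  Helix: +75+10 → 85 ≥ 70
Round 2 — Ember, Helix shut down.
No further shutdowns.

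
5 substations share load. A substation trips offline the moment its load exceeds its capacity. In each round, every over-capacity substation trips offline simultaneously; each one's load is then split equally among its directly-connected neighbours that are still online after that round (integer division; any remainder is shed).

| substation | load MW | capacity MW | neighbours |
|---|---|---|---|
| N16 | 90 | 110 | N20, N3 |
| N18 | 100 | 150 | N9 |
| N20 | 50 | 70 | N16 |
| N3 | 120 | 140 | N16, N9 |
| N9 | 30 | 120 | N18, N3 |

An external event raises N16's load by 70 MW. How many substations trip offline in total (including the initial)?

5

Round 1 — N16 at 160 > 110. N16 trips offline.
  N16 sheds 160 MW to N20, N3: 80 each.
    N20: 50+80 = 130 > 70
    N3: 120+80 = 200 > 140
Round 2 — N20, N3 trip offline.
  N20 sheds 130 MW: no online neighbours, lost.
  N3 sheds 200 MW to N9: 200 each.
    N9: 30+200 = 230 > 120
Round 3 — N9 trips offline.
  N9 sheds 230 MW to N18: 230 each.
    N18: 100+230 = 330 > 150
Round 4 — N18 trips offline.
  N18 sheds 330 MW: no online neighbours, lost.
No further trips.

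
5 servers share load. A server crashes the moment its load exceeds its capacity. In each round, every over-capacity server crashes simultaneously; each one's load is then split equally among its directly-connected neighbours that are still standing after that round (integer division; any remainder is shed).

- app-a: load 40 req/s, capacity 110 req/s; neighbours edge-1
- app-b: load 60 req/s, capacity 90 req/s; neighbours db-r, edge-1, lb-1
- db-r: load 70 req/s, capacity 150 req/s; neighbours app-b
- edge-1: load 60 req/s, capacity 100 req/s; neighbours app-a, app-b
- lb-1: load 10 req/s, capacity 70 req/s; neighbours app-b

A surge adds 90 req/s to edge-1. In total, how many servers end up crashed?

4

Round 1 — edge-1 at 150 > 100. edge-1 crashes.
  edge-1 sheds 150 req/s to app-a, app-b: 75 each.
    app-a: 40+75 = 115 > 110
    app-b: 60+75 = 135 > 90
Round 2 — app-a, app-b crash.
  app-a sheds 115 req/s: no online neighbours, lost.
  app-b sheds 135 req/s to db-r, lb-1: 67 each (1 lost).
    db-r: 70+67 = 137 ≤ 150
    lb-1: 10+67 = 77 > 70
Round 3 — lb-1 crashes.
  lb-1 sheds 77 req/s: no online neighbours, lost.
No further crashes.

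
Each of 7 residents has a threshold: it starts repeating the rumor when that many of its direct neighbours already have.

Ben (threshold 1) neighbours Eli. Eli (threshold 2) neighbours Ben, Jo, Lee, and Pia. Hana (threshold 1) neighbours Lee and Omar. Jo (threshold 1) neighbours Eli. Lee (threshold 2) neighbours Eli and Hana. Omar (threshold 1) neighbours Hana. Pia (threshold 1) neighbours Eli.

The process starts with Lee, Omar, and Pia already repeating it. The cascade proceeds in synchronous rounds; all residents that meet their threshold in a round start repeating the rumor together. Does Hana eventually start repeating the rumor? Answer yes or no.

yes

Round 1 — Lee, Omar, Pia start repeating the rumor (initial).
Round 2 — checking thresholds:
  Eli: 2 of 4 neighbours ≥ 2, starts repeating the rumor.
  Hana: 2 of 2 neighbours ≥ 1, starts repeating the rumor.
Round 3 — checking thresholds:
  Ben: 1 of 1 neighbours ≥ 1, starts repeating the rumor.
  Jo: 1 of 1 neighbours ≥ 1, starts repeating the rumor.
Round 4 — no new spreads; cascade stops.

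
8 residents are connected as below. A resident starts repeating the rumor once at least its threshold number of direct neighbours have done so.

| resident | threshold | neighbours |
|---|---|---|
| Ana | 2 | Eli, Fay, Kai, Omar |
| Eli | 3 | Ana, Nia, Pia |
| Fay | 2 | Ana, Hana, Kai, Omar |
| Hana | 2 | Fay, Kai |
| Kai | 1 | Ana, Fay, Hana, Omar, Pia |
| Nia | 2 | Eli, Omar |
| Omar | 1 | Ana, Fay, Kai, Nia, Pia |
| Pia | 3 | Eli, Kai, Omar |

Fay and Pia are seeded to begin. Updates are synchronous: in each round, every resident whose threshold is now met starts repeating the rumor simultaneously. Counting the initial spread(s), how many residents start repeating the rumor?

Round 1 — Fay, Pia start repeating the rumor (initial).
Round 2 — checking thresholds:
  Ana: 1 of 4 neighbours < 2, below threshold.
  Eli: 1 of 3 neighbours < 3, below threshold.
  Hana: 1 of 2 neighbours < 2, below threshold.
  Kai: 2 of 5 neighbours ≥ 1, starts repeating the rumor.
  Omar: 2 of 5 neighbours ≥ 1, starts repeating the rumor.
Round 3 — checking thresholds:
  Ana: 3 of 4 neighbours ≥ 2, starts repeating the rumor.
  Eli: 1 of 3 neighbours < 3, below threshold.
  Hana: 2 of 2 neighbours ≥ 2, starts repeating the rumor.
  Nia: 1 of 2 neighbours < 2, below threshold.
Round 4 — no new spreads; cascade stops.

6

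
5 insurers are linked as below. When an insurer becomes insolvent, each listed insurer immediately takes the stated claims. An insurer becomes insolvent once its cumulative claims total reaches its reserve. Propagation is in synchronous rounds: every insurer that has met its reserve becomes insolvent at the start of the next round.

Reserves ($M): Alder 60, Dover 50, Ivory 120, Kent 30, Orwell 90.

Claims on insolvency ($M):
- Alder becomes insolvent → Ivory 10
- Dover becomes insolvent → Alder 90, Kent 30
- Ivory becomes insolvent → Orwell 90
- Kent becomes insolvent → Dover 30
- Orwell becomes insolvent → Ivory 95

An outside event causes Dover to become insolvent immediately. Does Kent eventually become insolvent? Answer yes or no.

yes

Round 1 — Dover becomes insolvent (initial).
  Alder: +90 → 90 ≥ 60
  Kent: +30 → 30 ≥ 30
Round 2 — Alder, Kent become insolvent.
  Ivory: +10 → 10 < 120
No further insolvencies.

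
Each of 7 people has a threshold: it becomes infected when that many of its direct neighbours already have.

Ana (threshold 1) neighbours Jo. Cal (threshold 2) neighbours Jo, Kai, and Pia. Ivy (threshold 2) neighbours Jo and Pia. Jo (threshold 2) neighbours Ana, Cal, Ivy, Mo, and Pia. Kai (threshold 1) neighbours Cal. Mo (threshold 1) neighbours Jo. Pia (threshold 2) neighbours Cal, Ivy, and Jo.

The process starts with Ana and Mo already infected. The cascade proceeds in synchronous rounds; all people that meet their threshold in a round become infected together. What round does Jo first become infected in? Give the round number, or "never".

Round 1 — Ana, Mo become infected (initial).
Round 2 — checking thresholds:
  Jo: 2 of 5 neighbours ≥ 2, becomes infected.
Round 3 — no new infections; cascade stops.

2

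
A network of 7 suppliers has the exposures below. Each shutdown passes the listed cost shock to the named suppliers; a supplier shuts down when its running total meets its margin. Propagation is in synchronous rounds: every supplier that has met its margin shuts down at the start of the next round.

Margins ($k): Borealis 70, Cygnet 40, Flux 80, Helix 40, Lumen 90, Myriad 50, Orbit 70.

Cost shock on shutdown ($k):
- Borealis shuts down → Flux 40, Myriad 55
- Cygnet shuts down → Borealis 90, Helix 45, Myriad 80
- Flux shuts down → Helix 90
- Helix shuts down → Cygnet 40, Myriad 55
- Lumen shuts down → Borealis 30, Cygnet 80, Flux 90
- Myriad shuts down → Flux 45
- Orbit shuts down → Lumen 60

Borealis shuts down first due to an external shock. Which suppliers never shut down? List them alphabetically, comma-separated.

Round 1 — Borealis shuts down (initial).
  Flux: +40 → 40 < 80
  Myriad: +55 → 55 ≥ 50
Round 2 — Myriad shuts down.
  Flux: +45 → 85 ≥ 80
Round 3 — Flux shuts down.
  Helix: +90 → 90 ≥ 40
Round 4 — Helix shuts down.
  Cygnet: +40 → 40 ≥ 40
Round 5 — Cygnet shuts down.
No further shutdowns.

Lumen, Orbit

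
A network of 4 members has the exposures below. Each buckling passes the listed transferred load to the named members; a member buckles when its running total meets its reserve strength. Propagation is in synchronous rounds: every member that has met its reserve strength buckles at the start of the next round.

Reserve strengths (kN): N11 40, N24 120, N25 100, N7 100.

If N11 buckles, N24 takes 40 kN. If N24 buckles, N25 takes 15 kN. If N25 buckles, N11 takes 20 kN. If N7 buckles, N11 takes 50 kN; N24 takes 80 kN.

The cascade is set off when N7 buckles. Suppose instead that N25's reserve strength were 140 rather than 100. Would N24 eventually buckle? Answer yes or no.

With N25's reserve strength at 140:
Round 1 — N7 buckles (initial).
  N11: +50 → 50 ≥ 40
  N24: +80 → 80 < 120
Round 2 — N11 buckles.
  N24: +40 → 120 ≥ 120
Round 3 — N24 buckles.
  N25: +15 → 15 < 140
No further bucklings.

yes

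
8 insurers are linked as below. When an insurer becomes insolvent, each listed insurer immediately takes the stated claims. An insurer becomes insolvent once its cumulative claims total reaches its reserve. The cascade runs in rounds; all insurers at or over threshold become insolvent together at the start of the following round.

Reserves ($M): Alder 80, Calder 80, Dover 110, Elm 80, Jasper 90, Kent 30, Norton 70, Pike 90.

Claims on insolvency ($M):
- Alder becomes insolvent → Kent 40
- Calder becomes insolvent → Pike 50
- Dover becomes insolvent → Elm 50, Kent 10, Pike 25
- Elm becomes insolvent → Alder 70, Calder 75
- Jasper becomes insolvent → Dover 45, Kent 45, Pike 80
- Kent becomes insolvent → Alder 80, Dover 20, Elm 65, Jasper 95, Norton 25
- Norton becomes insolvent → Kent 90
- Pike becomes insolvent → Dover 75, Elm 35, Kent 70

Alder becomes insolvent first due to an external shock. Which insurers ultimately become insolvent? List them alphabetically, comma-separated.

Alder, Jasper, Kent

Round 1 — Alder becomes insolvent (initial).
  Kent: +40 → 40 ≥ 30
Round 2 — Kent becomes insolvent.
  Dover: +20 → 20 < 110
  Elm: +65 → 65 < 80
  Jasper: +95 → 95 ≥ 90
  Norton: +25 → 25 < 70
Round 3 — Jasper becomes insolvent.
  Dover: +45 → 65 < 110
  Pike: +80 → 80 < 90
No further insolvencies.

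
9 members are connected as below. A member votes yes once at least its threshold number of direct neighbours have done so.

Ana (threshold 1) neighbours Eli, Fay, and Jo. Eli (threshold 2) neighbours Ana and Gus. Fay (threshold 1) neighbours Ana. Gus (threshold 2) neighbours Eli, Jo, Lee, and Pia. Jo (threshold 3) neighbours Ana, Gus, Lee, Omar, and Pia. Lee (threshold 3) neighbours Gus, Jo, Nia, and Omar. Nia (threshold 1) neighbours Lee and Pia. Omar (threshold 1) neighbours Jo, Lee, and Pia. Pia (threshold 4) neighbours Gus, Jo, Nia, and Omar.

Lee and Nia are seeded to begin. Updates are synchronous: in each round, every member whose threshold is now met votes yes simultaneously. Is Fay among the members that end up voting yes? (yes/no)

no

Round 1 — Lee, Nia vote yes (initial).
Round 2 — checking thresholds:
  Gus: 1 of 4 neighbours < 2, below threshold.
  Jo: 1 of 5 neighbours < 3, below threshold.
  Omar: 1 of 3 neighbours ≥ 1, votes yes.
  Pia: 1 of 4 neighbours < 4, below threshold.
Round 3 — no new yes votes; cascade stops.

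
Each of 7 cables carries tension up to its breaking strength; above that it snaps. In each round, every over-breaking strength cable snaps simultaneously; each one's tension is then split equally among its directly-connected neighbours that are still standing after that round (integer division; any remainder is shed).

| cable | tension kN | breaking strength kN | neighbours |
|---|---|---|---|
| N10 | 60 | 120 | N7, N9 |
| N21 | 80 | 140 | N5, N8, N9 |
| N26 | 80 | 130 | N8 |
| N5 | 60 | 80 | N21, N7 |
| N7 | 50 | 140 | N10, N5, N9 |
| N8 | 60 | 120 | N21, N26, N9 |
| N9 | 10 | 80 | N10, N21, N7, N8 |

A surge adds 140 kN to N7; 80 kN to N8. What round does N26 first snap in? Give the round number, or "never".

Round 1 — N7 at 190 > 140; N8 at 140 > 120. N7, N8 snap.
  N7 sheds 190 kN to N10, N5, N9: 63 each (1 lost).
    N10: 60+63 = 123 > 120
    N5: 60+63 = 123 > 80
    N9: 10+63 = 73 ≤ 80
  N8 sheds 140 kN to N21, N26, N9: 46 each (2 lost).
    N21: 80+46 = 126 ≤ 140
    N26: 80+46 = 126 ≤ 130
    N9: 73+46 = 119 > 80
Round 2 — N10, N5, N9 snap.
  N10 sheds 123 kN: no online neighbours, lost.
  N5 sheds 123 kN to N21: 123 each.
    N21: 126+123 = 249 > 140
  N9 sheds 119 kN to N21: 119 each.
    N21: 249+119 = 368 > 140
Round 3 — N21 snaps.
  N21 sheds 368 kN: no online neighbours, lost.
No further breaks.

never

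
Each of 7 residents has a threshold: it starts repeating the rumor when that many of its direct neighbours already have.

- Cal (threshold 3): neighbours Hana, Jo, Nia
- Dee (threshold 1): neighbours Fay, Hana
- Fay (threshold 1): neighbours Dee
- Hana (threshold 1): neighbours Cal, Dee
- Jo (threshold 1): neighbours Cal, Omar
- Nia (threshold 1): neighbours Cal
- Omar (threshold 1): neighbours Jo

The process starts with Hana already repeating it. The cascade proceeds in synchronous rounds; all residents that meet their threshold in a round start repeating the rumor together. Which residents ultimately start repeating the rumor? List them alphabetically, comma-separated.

Round 1 — Hana starts repeating the rumor (initial).
Round 2 — checking thresholds:
  Cal: 1 of 3 neighbours < 3, not yet.
  Dee: 1 of 2 neighbours ≥ 1, starts repeating the rumor.
Round 3 — checking thresholds:
  Cal: 1 of 3 neighbours < 3, not yet.
  Fay: 1 of 1 neighbours ≥ 1, starts repeating the rumor.
Round 4 — no new spreads; cascade stops.

Dee, Fay, Hana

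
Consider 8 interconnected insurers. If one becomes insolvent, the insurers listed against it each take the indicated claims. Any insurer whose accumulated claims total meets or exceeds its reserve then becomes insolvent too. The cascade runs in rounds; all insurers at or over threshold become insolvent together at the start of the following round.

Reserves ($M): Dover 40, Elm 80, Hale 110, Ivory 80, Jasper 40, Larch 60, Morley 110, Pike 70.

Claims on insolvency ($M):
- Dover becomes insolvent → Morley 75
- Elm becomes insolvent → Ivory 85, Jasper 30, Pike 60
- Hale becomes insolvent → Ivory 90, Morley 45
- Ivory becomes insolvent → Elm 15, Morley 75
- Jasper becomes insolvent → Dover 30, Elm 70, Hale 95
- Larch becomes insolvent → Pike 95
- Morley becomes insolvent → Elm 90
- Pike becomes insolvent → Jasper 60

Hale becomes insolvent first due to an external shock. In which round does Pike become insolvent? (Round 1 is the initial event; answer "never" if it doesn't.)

never

Round 1 — Hale becomes insolvent (initial).
  Ivory: +90 → 90 ≥ 80
  Morley: +45 → 45 < 110
Round 2 — Ivory becomes insolvent.
  Elm: +15 → 15 < 80
  Morley: +75 → 120 ≥ 110
Round 3 — Morley becomes insolvent.
  Elm: +90 → 105 ≥ 80
Round 4 — Elm becomes insolvent.
  Jasper: +30 → 30 < 40
  Pike: +60 → 60 < 70
No further insolvencies.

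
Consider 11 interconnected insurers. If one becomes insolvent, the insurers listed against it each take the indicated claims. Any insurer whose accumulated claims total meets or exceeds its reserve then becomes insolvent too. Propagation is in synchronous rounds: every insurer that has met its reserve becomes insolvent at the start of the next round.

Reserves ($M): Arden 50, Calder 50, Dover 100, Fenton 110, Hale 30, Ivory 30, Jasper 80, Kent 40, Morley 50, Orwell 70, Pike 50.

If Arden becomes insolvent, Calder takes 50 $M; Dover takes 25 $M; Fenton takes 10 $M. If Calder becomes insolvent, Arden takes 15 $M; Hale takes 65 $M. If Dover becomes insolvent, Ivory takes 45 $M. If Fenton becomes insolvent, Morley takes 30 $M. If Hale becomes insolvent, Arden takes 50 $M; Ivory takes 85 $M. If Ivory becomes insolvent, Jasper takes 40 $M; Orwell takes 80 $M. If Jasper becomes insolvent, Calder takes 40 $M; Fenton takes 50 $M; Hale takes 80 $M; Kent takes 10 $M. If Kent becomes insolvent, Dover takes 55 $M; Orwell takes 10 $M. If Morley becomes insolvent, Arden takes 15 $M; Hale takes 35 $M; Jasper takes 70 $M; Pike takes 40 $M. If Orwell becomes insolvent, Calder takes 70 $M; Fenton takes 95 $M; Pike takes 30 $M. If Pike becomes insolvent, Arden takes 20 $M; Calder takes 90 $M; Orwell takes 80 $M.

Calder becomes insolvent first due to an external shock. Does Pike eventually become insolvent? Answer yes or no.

Round 1 — Calder becomes insolvent (initial).
  Arden: +15 → 15 < 50
  Hale: +65 → 65 ≥ 30
Round 2 — Hale becomes insolvent.
  Arden: +50 → 65 ≥ 50
  Ivory: +85 → 85 ≥ 30
Round 3 — Arden, Ivory become insolvent.
  Dover: +25 → 25 < 100
  Fenton: +10 → 10 < 110
  Jasper: +40 → 40 < 80
  Orwell: +80 → 80 ≥ 70
Round 4 — Orwell becomes insolvent.
  Fenton: +95 → 105 < 110
  Pike: +30 → 30 < 50
No further insolvencies.

no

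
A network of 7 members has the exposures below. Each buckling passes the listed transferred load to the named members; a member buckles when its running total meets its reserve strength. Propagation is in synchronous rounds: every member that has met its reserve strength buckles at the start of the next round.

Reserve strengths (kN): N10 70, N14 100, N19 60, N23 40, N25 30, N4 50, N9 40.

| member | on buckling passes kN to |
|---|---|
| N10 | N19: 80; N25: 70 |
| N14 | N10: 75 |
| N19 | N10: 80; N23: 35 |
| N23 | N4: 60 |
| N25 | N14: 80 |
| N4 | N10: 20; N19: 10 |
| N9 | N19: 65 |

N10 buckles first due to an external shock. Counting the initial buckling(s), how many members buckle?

Round 1 — N10 buckles (initial).
  N19: +80 → 80 ≥ 60
  N25: +70 → 70 ≥ 30
Round 2 — N19, N25 buckle.
  N14: +80 → 80 < 100
  N23: +35 → 35 < 40
No further bucklings.

3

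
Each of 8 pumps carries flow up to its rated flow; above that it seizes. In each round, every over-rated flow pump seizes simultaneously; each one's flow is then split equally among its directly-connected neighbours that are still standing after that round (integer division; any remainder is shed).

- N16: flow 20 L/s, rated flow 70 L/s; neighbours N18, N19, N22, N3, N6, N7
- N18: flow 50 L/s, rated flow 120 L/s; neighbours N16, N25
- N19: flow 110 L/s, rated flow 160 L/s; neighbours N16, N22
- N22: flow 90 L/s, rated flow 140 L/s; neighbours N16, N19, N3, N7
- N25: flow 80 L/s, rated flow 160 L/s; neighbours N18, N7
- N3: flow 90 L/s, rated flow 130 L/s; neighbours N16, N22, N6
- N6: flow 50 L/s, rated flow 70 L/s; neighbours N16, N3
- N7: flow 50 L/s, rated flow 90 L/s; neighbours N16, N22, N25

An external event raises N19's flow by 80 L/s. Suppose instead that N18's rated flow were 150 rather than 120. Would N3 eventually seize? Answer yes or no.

yes

With N18's rated flow at 150:
Round 1 — N19 at 190 > 160. N19 seizes.
  N19 sheds 190 L/s to N16, N22: 95 each.
    N16: 20+95 = 115 > 70
    N22: 90+95 = 185 > 140
Round 2 — N16, N22 seize.
  N16 sheds 115 L/s to N18, N3, N6, N7: 28 each (3 lost).
    N18: 50+28 = 78 ≤ 150
    N3: 90+28 = 118 ≤ 130
    N6: 50+28 = 78 > 70
    N7: 50+28 = 78 ≤ 90
  N22 sheds 185 L/s to N3, N7: 92 each (1 lost).
    N3: 118+92 = 210 > 130
    N7: 78+92 = 170 > 90
Round 3 — N3, N6, N7 seize.
  N3 sheds 210 L/s: no online neighbours, lost.
  N6 sheds 78 L/s: no online neighbours, lost.
  N7 sheds 170 L/s to N25: 170 each.
    N25: 80+170 = 250 > 160
Round 4 — N25 seizes.
  N25 sheds 250 L/s to N18: 250 each.
    N18: 78+250 = 328 > 150
Round 5 — N18 seizes.
  N18 sheds 328 L/s: no online neighbours, lost.
No further seizures.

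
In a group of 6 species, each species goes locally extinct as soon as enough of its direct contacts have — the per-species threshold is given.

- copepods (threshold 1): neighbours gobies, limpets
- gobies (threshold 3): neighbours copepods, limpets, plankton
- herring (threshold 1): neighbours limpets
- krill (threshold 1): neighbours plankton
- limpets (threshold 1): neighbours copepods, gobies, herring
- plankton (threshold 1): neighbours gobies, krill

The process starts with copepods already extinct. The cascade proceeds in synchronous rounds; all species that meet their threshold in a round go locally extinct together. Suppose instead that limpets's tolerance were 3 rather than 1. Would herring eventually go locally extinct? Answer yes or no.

no

With limpets's tolerance at 3:
Round 1 — copepods goes locally extinct (initial).
Round 2 — no new extinctions; cascade stops.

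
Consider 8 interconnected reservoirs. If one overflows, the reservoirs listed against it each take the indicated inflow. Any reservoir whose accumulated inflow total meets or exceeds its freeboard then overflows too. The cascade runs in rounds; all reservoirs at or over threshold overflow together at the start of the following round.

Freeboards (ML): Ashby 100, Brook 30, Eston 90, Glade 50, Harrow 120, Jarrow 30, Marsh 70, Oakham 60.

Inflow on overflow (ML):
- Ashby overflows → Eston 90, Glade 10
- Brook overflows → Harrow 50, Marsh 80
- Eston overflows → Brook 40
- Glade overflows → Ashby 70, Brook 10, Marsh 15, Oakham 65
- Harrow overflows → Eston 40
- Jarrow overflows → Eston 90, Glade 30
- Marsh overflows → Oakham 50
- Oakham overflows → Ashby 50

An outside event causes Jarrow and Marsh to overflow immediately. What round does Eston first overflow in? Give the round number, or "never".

Round 1 — Jarrow, Marsh overflow (initial).
  Eston: +90 → 90 ≥ 90
  Glade: +30 → 30 < 50
  Oakham: +50 → 50 < 60
Round 2 — Eston overflows.
  Brook: +40 → 40 ≥ 30
Round 3 — Brook overflows.
  Harrow: +50 → 50 < 120
No further overflows.

2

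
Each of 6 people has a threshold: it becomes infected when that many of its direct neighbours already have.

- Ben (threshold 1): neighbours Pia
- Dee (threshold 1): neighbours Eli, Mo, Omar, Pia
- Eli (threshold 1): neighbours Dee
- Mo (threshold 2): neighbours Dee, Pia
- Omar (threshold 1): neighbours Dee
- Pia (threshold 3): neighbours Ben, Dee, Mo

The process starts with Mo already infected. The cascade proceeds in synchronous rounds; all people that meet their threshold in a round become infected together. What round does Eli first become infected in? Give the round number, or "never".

3

Round 1 — Mo becomes infected (initial).
Round 2 — checking thresholds:
  Dee: 1 of 4 neighbours ≥ 1, becomes infected.
  Pia: 1 of 3 neighbours < 3, holds.
Round 3 — checking thresholds:
  Eli: 1 of 1 neighbours ≥ 1, becomes infected.
  Omar: 1 of 1 neighbours ≥ 1, becomes infected.
  Pia: 2 of 3 neighbours < 3, holds.
Round 4 — no new infections; cascade stops.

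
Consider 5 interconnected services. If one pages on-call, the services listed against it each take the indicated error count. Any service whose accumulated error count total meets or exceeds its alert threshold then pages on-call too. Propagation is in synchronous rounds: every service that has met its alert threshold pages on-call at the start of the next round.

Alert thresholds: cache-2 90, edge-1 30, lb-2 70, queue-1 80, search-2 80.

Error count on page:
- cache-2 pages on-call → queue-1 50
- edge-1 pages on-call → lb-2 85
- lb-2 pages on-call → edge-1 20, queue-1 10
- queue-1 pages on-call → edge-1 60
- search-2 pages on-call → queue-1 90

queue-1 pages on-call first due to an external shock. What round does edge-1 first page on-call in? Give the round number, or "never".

Round 1 — queue-1 pages on-call (initial).
  edge-1: +60 → 60 ≥ 30
Round 2 — edge-1 pages on-call.
  lb-2: +85 → 85 ≥ 70
Round 3 — lb-2 pages on-call.
No further pages.

2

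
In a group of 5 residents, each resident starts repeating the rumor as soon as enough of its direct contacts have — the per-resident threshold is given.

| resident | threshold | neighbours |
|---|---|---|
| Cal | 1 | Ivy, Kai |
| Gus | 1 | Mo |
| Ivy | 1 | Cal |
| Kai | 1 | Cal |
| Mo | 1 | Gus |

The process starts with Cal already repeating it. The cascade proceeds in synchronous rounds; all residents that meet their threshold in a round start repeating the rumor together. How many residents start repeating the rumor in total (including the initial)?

Round 1 — Cal starts repeating the rumor (initial).
Round 2 — checking thresholds:
  Ivy: 1 of 1 neighbours ≥ 1, starts repeating the rumor.
  Kai: 1 of 1 neighbours ≥ 1, starts repeating the rumor.
Round 3 — no new spreads; cascade stops.

3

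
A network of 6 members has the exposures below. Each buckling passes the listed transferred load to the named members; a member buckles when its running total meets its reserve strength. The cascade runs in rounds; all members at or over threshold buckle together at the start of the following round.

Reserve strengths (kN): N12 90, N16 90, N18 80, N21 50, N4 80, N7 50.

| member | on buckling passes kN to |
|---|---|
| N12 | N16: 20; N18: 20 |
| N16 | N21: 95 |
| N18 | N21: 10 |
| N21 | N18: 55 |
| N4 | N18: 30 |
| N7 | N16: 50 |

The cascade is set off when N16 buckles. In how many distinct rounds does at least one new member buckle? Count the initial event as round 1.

2

Round 1 — N16 buckles (initial).
  N21: +95 → 95 ≥ 50
Round 2 — N21 buckles.
  N18: +55 → 55 < 80
No further bucklings.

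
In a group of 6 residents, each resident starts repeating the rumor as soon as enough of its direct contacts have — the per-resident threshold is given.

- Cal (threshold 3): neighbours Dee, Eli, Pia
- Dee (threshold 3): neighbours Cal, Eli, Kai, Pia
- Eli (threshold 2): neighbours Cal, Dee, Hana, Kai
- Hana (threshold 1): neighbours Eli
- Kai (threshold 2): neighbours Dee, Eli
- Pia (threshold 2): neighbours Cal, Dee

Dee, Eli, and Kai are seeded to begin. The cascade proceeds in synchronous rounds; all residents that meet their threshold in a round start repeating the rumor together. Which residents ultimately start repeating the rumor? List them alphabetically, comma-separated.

Dee, Eli, Hana, Kai

Round 1 — Dee, Eli, Kai start repeating the rumor (initial).
Round 2 — checking thresholds:
  Cal: 2 of 3 neighbours < 3, not yet.
  Hana: 1 of 1 neighbours ≥ 1, starts repeating the rumor.
  Pia: 1 of 2 neighbours < 2, not yet.
Round 3 — no new spreads; cascade stops.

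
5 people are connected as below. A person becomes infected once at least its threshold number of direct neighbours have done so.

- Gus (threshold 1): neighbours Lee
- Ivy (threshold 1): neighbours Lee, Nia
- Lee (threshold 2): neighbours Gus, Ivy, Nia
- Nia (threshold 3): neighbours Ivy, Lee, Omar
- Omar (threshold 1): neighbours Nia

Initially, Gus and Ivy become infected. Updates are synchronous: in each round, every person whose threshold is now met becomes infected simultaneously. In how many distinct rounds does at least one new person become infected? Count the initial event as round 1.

2

Round 1 — Gus, Ivy become infected (initial).
Round 2 — checking thresholds:
  Lee: 2 of 3 neighbours ≥ 2, becomes infected.
  Nia: 1 of 3 neighbours < 3, not yet.
Round 3 — no new infections; cascade stops.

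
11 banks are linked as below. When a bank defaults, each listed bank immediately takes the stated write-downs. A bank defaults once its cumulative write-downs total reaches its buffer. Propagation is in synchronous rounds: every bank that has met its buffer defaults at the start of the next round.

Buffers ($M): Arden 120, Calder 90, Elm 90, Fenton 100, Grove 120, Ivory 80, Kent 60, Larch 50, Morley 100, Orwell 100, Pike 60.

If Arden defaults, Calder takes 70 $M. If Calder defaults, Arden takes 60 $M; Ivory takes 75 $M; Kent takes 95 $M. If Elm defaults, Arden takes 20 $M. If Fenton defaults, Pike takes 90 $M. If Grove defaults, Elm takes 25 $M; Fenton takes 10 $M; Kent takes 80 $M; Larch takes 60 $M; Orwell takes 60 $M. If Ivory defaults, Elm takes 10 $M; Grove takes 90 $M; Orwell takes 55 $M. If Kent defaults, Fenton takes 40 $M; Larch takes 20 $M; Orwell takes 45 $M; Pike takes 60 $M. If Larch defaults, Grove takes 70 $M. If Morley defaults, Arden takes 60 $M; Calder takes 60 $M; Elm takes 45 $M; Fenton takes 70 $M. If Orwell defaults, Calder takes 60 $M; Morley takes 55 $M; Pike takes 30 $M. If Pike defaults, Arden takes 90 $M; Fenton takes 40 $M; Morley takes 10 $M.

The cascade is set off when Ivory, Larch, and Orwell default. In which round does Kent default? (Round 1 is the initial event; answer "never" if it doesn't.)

3

Round 1 — Ivory, Larch, Orwell default (initial).
  Calder: +60 → 60 < 90
  Elm: +10 → 10 < 90
  Grove: +90+70 → 160 ≥ 120
  Morley: +55 → 55 < 100
  Pike: +30 → 30 < 60
Round 2 — Grove defaults.
  Elm: +25 → 35 < 90
  Fenton: +10 → 10 < 100
  Kent: +80 → 80 ≥ 60
Round 3 — Kent defaults.
  Fenton: +40 → 50 < 100
  Pike: +60 → 90 ≥ 60
Round 4 — Pike defaults.
  Arden: +90 → 90 < 120
  Fenton: +40 → 90 < 100
  Morley: +10 → 65 < 100
No further defaults.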